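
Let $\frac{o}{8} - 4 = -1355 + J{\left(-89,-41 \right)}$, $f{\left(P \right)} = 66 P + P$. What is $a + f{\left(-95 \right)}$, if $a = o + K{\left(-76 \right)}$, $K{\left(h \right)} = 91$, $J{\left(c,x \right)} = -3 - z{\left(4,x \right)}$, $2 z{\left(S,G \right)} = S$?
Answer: $-17122$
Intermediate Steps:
$z{\left(S,G \right)} = \frac{S}{2}$
$J{\left(c,x \right)} = -5$ ($J{\left(c,x \right)} = -3 - \frac{1}{2} \cdot 4 = -3 - 2 = -5$)
$f{\left(P \right)} = 67 P$
$o = -10848$ ($o = 32 + 8 \left(-1355 - 5\right) = 32 + 8 \left(-1360\right) = 32 - 10880 = -10848$)
$a = -10757$ ($a = -10848 + 91 = -10757$)
$a + f{\left(-95 \right)} = -10757 + 67 \left(-95\right) = -10757 - 6365 = -17122$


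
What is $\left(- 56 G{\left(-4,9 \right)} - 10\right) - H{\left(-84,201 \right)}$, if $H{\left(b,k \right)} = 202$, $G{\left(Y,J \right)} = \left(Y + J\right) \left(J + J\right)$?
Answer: $-5252$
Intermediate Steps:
$G{\left(Y,J \right)} = 2 J \left(J + Y\right)$ ($G{\left(Y,J \right)} = \left(J + Y\right) 2 J = 2 J \left(J + Y\right)$)
$\left(- 56 G{\left(-4,9 \right)} - 10\right) - H{\left(-84,201 \right)} = \left(- 56 \cdot 2 \cdot 9 \left(9 - 4\right) - 10\right) - 202 = \left(- 56 \cdot 2 \cdot 9 \cdot 5 - 10\right) - 202 = \left(\left(-56\right) 90 - 10\right) - 202 = \left(-5040 - 10\right) - 202 = -5050 - 202 = -5252$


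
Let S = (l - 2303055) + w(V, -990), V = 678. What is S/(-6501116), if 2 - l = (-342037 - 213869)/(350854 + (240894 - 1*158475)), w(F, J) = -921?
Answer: 249562292749/704189508167 ≈ 0.35440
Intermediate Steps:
l = 1422452/433273 (l = 2 - (-342037 - 213869)/(350854 + (240894 - 1*158475)) = 2 - (-555906)/(350854 + (240894 - 158475)) = 2 - (-555906)/(350854 + 82419) = 2 - (-555906)/433273 = 2 - 1*(-555906/433273) = 2 + 555906/433273 = 1422452/433273 ≈ 3.2830)
S = -998249170996/433273 (S = (1422452/433273 - 2303055) - 921 = -997850126563/433273 - 921 = -998249170996/433273 ≈ -2.3040e+6)
S/(-6501116) = -998249170996/433273/(-6501116) = -998249170996/433273*(-1/6501116) = 249562292749/704189508167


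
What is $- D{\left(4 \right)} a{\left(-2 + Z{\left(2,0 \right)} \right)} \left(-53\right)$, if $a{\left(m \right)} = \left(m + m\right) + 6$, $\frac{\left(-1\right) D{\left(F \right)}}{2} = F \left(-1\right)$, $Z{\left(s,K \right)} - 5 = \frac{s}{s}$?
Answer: $5936$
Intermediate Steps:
$Z{\left(s,K \right)} = 6$ ($Z{\left(s,K \right)} = 5 + \frac{s}{s} = 5 + 1 = 6$)
$D{\left(F \right)} = 2 F$ ($D{\left(F \right)} = - 2 F \left(-1\right) = - 2 \left(- F\right) = 2 F$)
$a{\left(m \right)} = 6 + 2 m$ ($a{\left(m \right)} = 2 m + 6 = 6 + 2 m$)
$- D{\left(4 \right)} a{\left(-2 + Z{\left(2,0 \right)} \right)} \left(-53\right) = - 2 \cdot 4 \left(6 + 2 \left(-2 + 6\right)\right) \left(-53\right) = - 8 \left(6 + 2 \cdot 4\right) \left(-53\right) = - 8 \left(6 + 8\right) \left(-53\right) = - 8 \cdot 14 \left(-53\right) = - 112 \left(-53\right) = \left(-1\right) \left(-5936\right) = 5936$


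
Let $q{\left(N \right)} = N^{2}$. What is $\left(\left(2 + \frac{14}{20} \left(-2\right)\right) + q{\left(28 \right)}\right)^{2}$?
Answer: $\frac{15389929}{25} \approx 6.156 \cdot 10^{5}$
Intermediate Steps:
$\left(\left(2 + \frac{14}{20} \left(-2\right)\right) + q{\left(28 \right)}\right)^{2} = \left(\left(2 + \frac{14}{20} \left(-2\right)\right) + 28^{2}\right)^{2} = \left(\left(2 + 14 \cdot \frac{1}{20} \left(-2\right)\right) + 784\right)^{2} = \left(\left(2 + \frac{7}{10} \left(-2\right)\right) + 784\right)^{2} = \left(\left(2 - \frac{7}{5}\right) + 784\right)^{2} = \left(\frac{3}{5} + 784\right)^{2} = \left(\frac{3923}{5}\right)^{2} = \frac{15389929}{25}$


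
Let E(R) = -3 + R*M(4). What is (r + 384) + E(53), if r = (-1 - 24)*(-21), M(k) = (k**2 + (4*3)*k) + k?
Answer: 4510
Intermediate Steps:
M(k) = k**2 + 13*k (M(k) = (k**2 + 12*k) + k = k**2 + 13*k)
E(R) = -3 + 68*R (E(R) = -3 + R*(4*(13 + 4)) = -3 + R*(4*17) = -3 + R*68 = -3 + 68*R)
r = 525 (r = -25*(-21) = 525)
(r + 384) + E(53) = (525 + 384) + (-3 + 68*53) = 909 + (-3 + 3604) = 909 + 3601 = 4510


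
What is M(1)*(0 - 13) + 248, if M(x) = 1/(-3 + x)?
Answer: 509/2 ≈ 254.50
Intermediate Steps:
M(1)*(0 - 13) + 248 = (0 - 13)/(-3 + 1) + 248 = -13/(-2) + 248 = -1/2*(-13) + 248 = 13/2 + 248 = 509/2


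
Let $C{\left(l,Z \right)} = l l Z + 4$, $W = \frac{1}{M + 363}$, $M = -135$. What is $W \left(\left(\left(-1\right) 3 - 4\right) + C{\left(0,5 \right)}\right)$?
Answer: $- \frac{1}{76} \approx -0.013158$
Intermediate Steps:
$W = \frac{1}{228}$ ($W = \frac{1}{-135 + 363} = \frac{1}{228} \approx 0.004386$)
$C{\left(l,Z \right)} = 4 + Z l^{2}$ ($C{\left(l,Z \right)} = l^{2} Z + 4 = Z l^{2} + 4 = 4 + Z l^{2}$)
$W \left(\left(\left(-1\right) 3 - 4\right) + C{\left(0,5 \right)}\right) = \frac{\left(\left(-1\right) 3 - 4\right) + \left(4 + 5 \cdot 0^{2}\right)}{228} = \frac{\left(-3 - 4\right) + \left(4 + 5 \cdot 0\right)}{228} = \frac{-7 + \left(4 + 0\right)}{228} = \frac{-7 + 4}{228} = \frac{1}{228} \left(-3\right) = - \frac{1}{76}$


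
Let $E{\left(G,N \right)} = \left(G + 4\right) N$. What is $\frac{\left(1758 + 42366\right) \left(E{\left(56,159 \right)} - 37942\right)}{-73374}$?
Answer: $\frac{208868308}{12229} \approx 17080.0$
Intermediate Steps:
$E{\left(G,N \right)} = N \left(4 + G\right)$ ($E{\left(G,N \right)} = \left(4 + G\right) N = N \left(4 + G\right)$)
$\frac{\left(1758 + 42366\right) \left(E{\left(56,159 \right)} - 37942\right)}{-73374} = \frac{\left(1758 + 42366\right) \left(159 \left(4 + 56\right) - 37942\right)}{-73374} = 44124 \left(159 \cdot 60 - 37942\right) \left(- \frac{1}{73374}\right) = 44124 \left(9540 - 37942\right) \left(- \frac{1}{73374}\right) = 44124 \left(-28402\right) \left(- \frac{1}{73374}\right) = \left(-1253209848\right) \left(- \frac{1}{73374}\right) = \frac{208868308}{12229}$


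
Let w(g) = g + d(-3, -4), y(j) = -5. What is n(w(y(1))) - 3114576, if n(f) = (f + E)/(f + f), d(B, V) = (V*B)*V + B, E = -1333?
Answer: -348831123/112 ≈ -3.1146e+6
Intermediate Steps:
d(B, V) = B + B*V² (d(B, V) = (B*V)*V + B = B*V² + B = B + B*V²)
w(g) = -51 + g (w(g) = g - 3*(1 + (-4)²) = g - 3*(1 + 16) = g - 3*17 = g - 51 = -51 + g)
n(f) = (-1333 + f)/(2*f) (n(f) = (f - 1333)/(f + f) = (-1333 + f)/((2*f)) = (-1333 + f)*(1/(2*f)) = (-1333 + f)/(2*f))
n(w(y(1))) - 3114576 = (-1333 + (-51 - 5))/(2*(-51 - 5)) - 3114576 = (½)*(-1333 - 56)/(-56) - 3114576 = (½)*(-1/56)*(-1389) - 3114576 = 1389/112 - 3114576 = -348831123/112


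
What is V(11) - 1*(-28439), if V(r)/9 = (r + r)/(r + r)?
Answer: 28448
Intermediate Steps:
V(r) = 9 (V(r) = 9*((r + r)/(r + r)) = 9*((2*r)/((2*r))) = 9*((2*r)*(1/(2*r))) = 9*1 = 9)
V(11) - 1*(-28439) = 9 - 1*(-28439) = 9 + 28439 = 28448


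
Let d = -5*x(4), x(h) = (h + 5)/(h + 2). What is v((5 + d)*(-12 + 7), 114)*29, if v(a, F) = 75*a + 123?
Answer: 61509/2 ≈ 30755.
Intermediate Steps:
x(h) = (5 + h)/(2 + h)
d = -15/2 (d = -5*(5 + 4)/(2 + 4) = -5*9/6 = -5*3/2 = -15/2 ≈ -7.5000)
v(a, F) = 123 + 75*a
v((5 + d)*(-12 + 7), 114)*29 = (123 + 75*((5 - 15/2)*(-12 + 7)))*29 = (123 + 75*(-5/2*(-5)))*29 = (123 + 75*(25/2))*29 = (123 + 1875/2)*29 = (2121/2)*29 = 61509/2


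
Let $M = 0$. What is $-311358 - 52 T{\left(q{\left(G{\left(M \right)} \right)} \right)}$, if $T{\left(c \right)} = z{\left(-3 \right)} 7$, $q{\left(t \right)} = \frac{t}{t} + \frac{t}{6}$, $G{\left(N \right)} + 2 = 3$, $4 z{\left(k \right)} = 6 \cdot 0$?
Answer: $-311358$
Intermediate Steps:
$z{\left(k \right)} = 0$ ($z{\left(k \right)} = \frac{6 \cdot 0}{4} = \frac{1}{4} \cdot 0 = 0$)
$G{\left(N \right)} = 1$ ($G{\left(N \right)} = -2 + 3 = 1$)
$q{\left(t \right)} = 1 + \frac{t}{6}$ ($q{\left(t \right)} = 1 + t \frac{1}{6} = 1 + \frac{t}{6}$)
$T{\left(c \right)} = 0$ ($T{\left(c \right)} = 0 \cdot 7 = 0$)
$-311358 - 52 T{\left(q{\left(G{\left(M \right)} \right)} \right)} = -311358 - 52 \cdot 0 = -311358 - 0 = -311358 + 0 = -311358$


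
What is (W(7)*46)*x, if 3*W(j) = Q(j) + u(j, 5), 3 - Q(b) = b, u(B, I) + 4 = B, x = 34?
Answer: -1564/3 ≈ -521.33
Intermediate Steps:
u(B, I) = -4 + B
Q(b) = 3 - b
W(j) = -⅓ (W(j) = ((3 - j) + (-4 + j))/3 = (⅓)*(-1) = -⅓)
(W(7)*46)*x = -⅓*46*34 = -46/3*34 = -1564/3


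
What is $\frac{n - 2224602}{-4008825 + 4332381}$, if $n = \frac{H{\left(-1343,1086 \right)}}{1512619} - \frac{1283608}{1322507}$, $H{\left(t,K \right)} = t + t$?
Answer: $- \frac{370850439300218885}{53938112206505179} \approx -6.8755$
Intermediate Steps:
$H{\left(t,K \right)} = 2 t$
$n = - \frac{1945162103154}{2000449215833}$ ($n = \frac{2 \left(-1343\right)}{1512619} - \frac{1283608}{1322507} = \left(-2686\right) \frac{1}{1512619} - \frac{1283608}{1322507} = - \frac{2686}{1512619} - \frac{1283608}{1322507} = - \frac{1945162103154}{2000449215833} \approx -0.97236$)
$\frac{n - 2224602}{-4008825 + 4332381} = \frac{- \frac{1945162103154}{2000449215833} - 2224602}{-4008825 + 4332381} = - \frac{4450205271602626620}{2000449215833 \cdot 323556} = \left(- \frac{4450205271602626620}{2000449215833}\right) \frac{1}{323556} = - \frac{370850439300218885}{53938112206505179}$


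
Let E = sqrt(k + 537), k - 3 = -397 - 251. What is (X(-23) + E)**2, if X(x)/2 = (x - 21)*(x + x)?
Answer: 16386196 + 48576*I*sqrt(3) ≈ 1.6386e+7 + 84136.0*I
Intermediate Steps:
k = -645 (k = 3 + (-397 - 251) = 3 - 648 = -645)
X(x) = 4*x*(-21 + x) (X(x) = 2*((x - 21)*(x + x)) = 2*((-21 + x)*(2*x)) = 2*(2*x*(-21 + x)) = 4*x*(-21 + x))
E = 6*I*sqrt(3) (E = sqrt(-645 + 537) = sqrt(-108) = 6*I*sqrt(3) ≈ 10.392*I)
(X(-23) + E)**2 = (4*(-23)*(-21 - 23) + 6*I*sqrt(3))**2 = (4*(-23)*(-44) + 6*I*sqrt(3))**2 = (4048 + 6*I*sqrt(3))**2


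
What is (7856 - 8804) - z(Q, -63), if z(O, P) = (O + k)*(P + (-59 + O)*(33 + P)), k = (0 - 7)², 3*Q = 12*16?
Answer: 23121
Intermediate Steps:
Q = 64 (Q = (12*16)/3 = (⅓)*192 = 64)
k = 49 (k = (-7)² = 49)
z(O, P) = (49 + O)*(P + (-59 + O)*(33 + P)) (z(O, P) = (O + 49)*(P + (-59 + O)*(33 + P)) = (49 + O)*(P + (-59 + O)*(33 + P)))
(7856 - 8804) - z(Q, -63) = (7856 - 8804) - (-95403 - 2842*(-63) - 330*64 + 33*64² - 63*64² - 9*64*(-63)) = -948 - (-95403 + 179046 - 21120 + 33*4096 - 63*4096 + 36288) = -948 - (-95403 + 179046 - 21120 + 135168 - 258048 + 36288) = -948 - 1*(-24069) = -948 + 24069 = 23121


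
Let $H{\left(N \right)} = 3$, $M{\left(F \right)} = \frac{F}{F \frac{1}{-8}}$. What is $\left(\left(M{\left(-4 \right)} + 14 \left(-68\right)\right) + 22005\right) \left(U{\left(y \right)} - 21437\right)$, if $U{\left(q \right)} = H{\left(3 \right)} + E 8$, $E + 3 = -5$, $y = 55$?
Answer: $-452425410$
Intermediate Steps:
$M{\left(F \right)} = -8$ ($M{\left(F \right)} = \frac{F}{F \left(- \frac{1}{8}\right)} = \frac{F}{\left(- \frac{1}{8}\right) F} = F \left(- \frac{8}{F}\right) = -8$)
$E = -8$ ($E = -3 - 5 = -8$)
$U{\left(q \right)} = -61$ ($U{\left(q \right)} = 3 - 64 = -61$)
$\left(\left(M{\left(-4 \right)} + 14 \left(-68\right)\right) + 22005\right) \left(U{\left(y \right)} - 21437\right) = \left(\left(-8 + 14 \left(-68\right)\right) + 22005\right) \left(-61 - 21437\right) = \left(\left(-8 - 952\right) + 22005\right) \left(-21498\right) = \left(-960 + 22005\right) \left(-21498\right) = 21045 \left(-21498\right) = -452425410$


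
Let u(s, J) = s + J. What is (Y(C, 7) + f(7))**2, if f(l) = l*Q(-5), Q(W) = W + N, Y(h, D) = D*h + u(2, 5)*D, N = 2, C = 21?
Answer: 30625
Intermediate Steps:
u(s, J) = J + s
Y(h, D) = 7*D + D*h (Y(h, D) = D*h + (5 + 2)*D = D*h + 7*D = 7*D + D*h)
Q(W) = 2 + W (Q(W) = W + 2 = 2 + W)
f(l) = -3*l (f(l) = l*(2 - 5) = l*(-3) = -3*l)
(Y(C, 7) + f(7))**2 = (7*(7 + 21) - 3*7)**2 = (7*28 - 21)**2 = (196 - 21)**2 = 175**2 = 30625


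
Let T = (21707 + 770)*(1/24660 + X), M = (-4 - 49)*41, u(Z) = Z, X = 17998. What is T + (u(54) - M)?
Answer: 9976037134657/24660 ≈ 4.0454e+8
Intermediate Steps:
M = -2173 (M = -53*41 = -2173)
T = 9975982216837/24660 (T = (21707 + 770)*(1/24660 + 17998) = 22477*(1/24660 + 17998) = 22477*(443830681/24660) = 9975982216837/24660 ≈ 4.0454e+8)
T + (u(54) - M) = 9975982216837/24660 + (54 - 1*(-2173)) = 9975982216837/24660 + (54 + 2173) = 9975982216837/24660 + 2227 = 9976037134657/24660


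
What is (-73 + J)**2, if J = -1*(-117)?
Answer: 1936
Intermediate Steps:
J = 117
(-73 + J)**2 = (-73 + 117)**2 = 44**2 = 1936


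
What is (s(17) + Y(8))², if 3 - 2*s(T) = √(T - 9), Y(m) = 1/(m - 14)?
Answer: 34/9 - 8*√2/3 ≈ 0.0065416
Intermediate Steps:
Y(m) = 1/(-14 + m)
s(T) = 3/2 - √(-9 + T)/2 (s(T) = 3/2 - √(T - 9)/2 = 3/2 - √(-9 + T)/2)
(s(17) + Y(8))² = ((3/2 - √(-9 + 17)/2) + 1/(-14 + 8))² = ((3/2 - √2) + 1/(-6))² = ((3/2 - √2) - ⅙)² = (4/3 - √2)²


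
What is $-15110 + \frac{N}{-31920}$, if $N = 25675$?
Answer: $- \frac{96467375}{6384} \approx -15111.0$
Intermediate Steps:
$-15110 + \frac{N}{-31920} = -15110 + \frac{25675}{-31920} = -15110 + 25675 \left(- \frac{1}{31920}\right) = -15110 - \frac{5135}{6384} = - \frac{96467375}{6384}$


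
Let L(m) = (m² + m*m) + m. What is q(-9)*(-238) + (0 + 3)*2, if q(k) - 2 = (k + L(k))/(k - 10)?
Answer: 25342/19 ≈ 1333.8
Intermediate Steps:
L(m) = m + 2*m² (L(m) = (m² + m²) + m = 2*m² + m = m + 2*m²)
q(k) = 2 + (k + k*(1 + 2*k))/(-10 + k) (q(k) = 2 + (k + k*(1 + 2*k))/(k - 10) = 2 + (k + k*(1 + 2*k))/(-10 + k))
q(-9)*(-238) + (0 + 3)*2 = (2*(-10 + (-9)² + 2*(-9))/(-10 - 9))*(-238) + (0 + 3)*2 = (2*(-10 + 81 - 18)/(-19))*(-238) + 3*2 = (2*(-1/19)*53)*(-238) + 6 = -106/19*(-238) + 6 = 25228/19 + 6 = 25342/19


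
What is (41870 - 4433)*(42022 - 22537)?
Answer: 729459945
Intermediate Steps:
(41870 - 4433)*(42022 - 22537) = 37437*19485 = 729459945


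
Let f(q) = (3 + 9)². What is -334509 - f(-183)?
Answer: -334653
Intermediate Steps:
f(q) = 144 (f(q) = 12² = 144)
-334509 - f(-183) = -334509 - 1*144 = -334509 - 144 = -334653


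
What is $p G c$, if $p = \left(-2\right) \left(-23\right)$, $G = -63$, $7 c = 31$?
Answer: $-12834$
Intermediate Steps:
$c = \frac{31}{7}$ ($c = \frac{1}{7} \cdot 31 = \frac{31}{7} \approx 4.4286$)
$p = 46$
$p G c = 46 \left(-63\right) \frac{31}{7} = \left(-2898\right) \frac{31}{7} = -12834$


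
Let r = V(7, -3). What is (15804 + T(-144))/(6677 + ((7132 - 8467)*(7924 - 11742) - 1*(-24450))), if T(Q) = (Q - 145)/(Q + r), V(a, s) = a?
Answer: 2165437/702557509 ≈ 0.0030822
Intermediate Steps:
r = 7
T(Q) = (-145 + Q)/(7 + Q) (T(Q) = (Q - 145)/(Q + 7) = (-145 + Q)/(7 + Q))
(15804 + T(-144))/(6677 + ((7132 - 8467)*(7924 - 11742) - 1*(-24450))) = (15804 + (-145 - 144)/(7 - 144))/(6677 + ((7132 - 8467)*(7924 - 11742) - 1*(-24450))) = (15804 - 289/(-137))/(6677 + (-1335*(-3818) + 24450)) = (15804 - 1/137*(-289))/(6677 + (5097030 + 24450)) = (15804 + 289/137)/(6677 + 5121480) = (2165437/137)/5128157 = (2165437/137)*(1/5128157) = 2165437/702557509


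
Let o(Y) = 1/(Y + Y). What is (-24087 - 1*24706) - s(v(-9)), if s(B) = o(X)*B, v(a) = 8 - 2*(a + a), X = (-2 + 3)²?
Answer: -48815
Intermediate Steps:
X = 1 (X = 1² = 1)
o(Y) = 1/(2*Y)
v(a) = 8 - 4*a
s(B) = B/2 (s(B) = ((½)/1)*B = ((½)*1)*B = B/2)
(-24087 - 1*24706) - s(v(-9)) = (-24087 - 1*24706) - (8 - 4*(-9))/2 = (-24087 - 24706) - (8 + 36)/2 = -48793 - 44/2 = -48793 - 1*22 = -48793 - 22 = -48815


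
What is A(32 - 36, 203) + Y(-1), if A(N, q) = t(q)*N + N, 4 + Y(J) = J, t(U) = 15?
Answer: -69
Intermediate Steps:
Y(J) = -4 + J
A(N, q) = 16*N (A(N, q) = 15*N + N = 16*N)
A(32 - 36, 203) + Y(-1) = 16*(32 - 36) + (-4 - 1) = 16*(-4) - 5 = -64 - 5 = -69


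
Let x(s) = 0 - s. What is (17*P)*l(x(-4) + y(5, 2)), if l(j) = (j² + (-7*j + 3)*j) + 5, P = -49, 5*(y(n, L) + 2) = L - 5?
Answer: 53312/25 ≈ 2132.5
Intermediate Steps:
y(n, L) = -3 + L/5 (y(n, L) = -2 + (L - 5)/5 = -2 + (-5 + L)/5 = -2 + (-1 + L/5) = -3 + L/5)
x(s) = -s
l(j) = 5 + j² + j*(3 - 7*j) (l(j) = (j² + (3 - 7*j)*j) + 5 = (j² + j*(3 - 7*j)) + 5 = 5 + j² + j*(3 - 7*j))
(17*P)*l(x(-4) + y(5, 2)) = (17*(-49))*(5 - 6*(-1*(-4) + (-3 + (⅕)*2))² + 3*(-1*(-4) + (-3 + (⅕)*2))) = -833*(5 - 6*(4 + (-3 + ⅖))² + 3*(4 + (-3 + ⅖))) = -833*(5 - 6*(4 - 13/5)² + 3*(4 - 13/5)) = -833*(5 - 6*(7/5)² + 3*(7/5)) = -833*(5 - 6*49/25 + 21/5) = -833*(5 - 294/25 + 21/5) = -833*(-64/25) = 53312/25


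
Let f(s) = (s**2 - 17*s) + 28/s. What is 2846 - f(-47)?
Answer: -7586/47 ≈ -161.40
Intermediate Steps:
f(s) = s**2 - 17*s + 28/s
2846 - f(-47) = 2846 - (28 + (-47)**2*(-17 - 47))/(-47) = 2846 - (-1)*(28 + 2209*(-64))/47 = 2846 - (-1)*(28 - 141376)/47 = 2846 - (-1)*(-141348)/47 = 2846 - 1*141348/47 = 2846 - 141348/47 = -7586/47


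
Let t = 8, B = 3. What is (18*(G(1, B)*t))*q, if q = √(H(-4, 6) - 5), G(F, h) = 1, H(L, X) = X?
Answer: 144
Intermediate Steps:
q = 1 (q = √(6 - 5) = √1 = 1)
(18*(G(1, B)*t))*q = (18*(1*8))*1 = (18*8)*1 = 144*1 = 144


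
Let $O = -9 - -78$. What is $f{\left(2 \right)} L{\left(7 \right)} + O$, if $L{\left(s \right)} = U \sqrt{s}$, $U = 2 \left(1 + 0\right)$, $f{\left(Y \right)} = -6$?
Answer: $69 - 12 \sqrt{7} \approx 37.251$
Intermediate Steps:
$U = 2$ ($U = 2 \cdot 1 = 2$)
$L{\left(s \right)} = 2 \sqrt{s}$
$O = 69$ ($O = -9 + 78 = 69$)
$f{\left(2 \right)} L{\left(7 \right)} + O = - 6 \cdot 2 \sqrt{7} + 69 = - 12 \sqrt{7} + 69 = 69 - 12 \sqrt{7}$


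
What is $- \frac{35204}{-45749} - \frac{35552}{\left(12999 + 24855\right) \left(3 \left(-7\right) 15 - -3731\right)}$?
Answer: $\frac{284411053838}{369735594921} \approx 0.76923$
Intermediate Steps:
$- \frac{35204}{-45749} - \frac{35552}{\left(12999 + 24855\right) \left(3 \left(-7\right) 15 - -3731\right)} = \left(-35204\right) \left(- \frac{1}{45749}\right) - \frac{35552}{37854 \left(\left(-21\right) 15 + 3731\right)} = \frac{35204}{45749} - \frac{35552}{37854 \left(-315 + 3731\right)} = \frac{35204}{45749} - \frac{35552}{37854 \cdot 3416} = \frac{35204}{45749} - \frac{35552}{129309264} = \frac{35204}{45749} - \frac{2222}{8081829} = \frac{284411053838}{369735594921}$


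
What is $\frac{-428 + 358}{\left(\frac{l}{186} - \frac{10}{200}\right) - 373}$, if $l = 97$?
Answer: $\frac{130200}{692903} \approx 0.18791$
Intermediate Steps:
$\frac{-428 + 358}{\left(\frac{l}{186} - \frac{10}{200}\right) - 373} = \frac{-428 + 358}{\left(\frac{97}{186} - \frac{10}{200}\right) - 373} = - \frac{70}{\left(97 \cdot \frac{1}{186} - \frac{1}{20}\right) - 373} = - \frac{70}{\left(\frac{97}{186} - \frac{1}{20}\right) - 373} = - \frac{70}{\frac{877}{1860} - 373} = - \frac{70}{- \frac{692903}{1860}} = \left(-70\right) \left(- \frac{1860}{692903}\right) = \frac{130200}{692903}$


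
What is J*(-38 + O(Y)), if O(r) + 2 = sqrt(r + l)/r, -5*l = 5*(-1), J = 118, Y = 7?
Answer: -4720 + 236*sqrt(2)/7 ≈ -4672.3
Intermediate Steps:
l = 1 (l = -(-1) = -1/5*(-5) = 1)
O(r) = -2 + sqrt(1 + r)/r (O(r) = -2 + sqrt(r + 1)/r = -2 + sqrt(1 + r)/r)
J*(-38 + O(Y)) = 118*(-38 + (-2 + sqrt(1 + 7)/7)) = 118*(-38 + (-2 + sqrt(8)/7)) = 118*(-38 + (-2 + (2*sqrt(2))/7)) = 118*(-38 + (-2 + 2*sqrt(2)/7)) = 118*(-40 + 2*sqrt(2)/7) = -4720 + 236*sqrt(2)/7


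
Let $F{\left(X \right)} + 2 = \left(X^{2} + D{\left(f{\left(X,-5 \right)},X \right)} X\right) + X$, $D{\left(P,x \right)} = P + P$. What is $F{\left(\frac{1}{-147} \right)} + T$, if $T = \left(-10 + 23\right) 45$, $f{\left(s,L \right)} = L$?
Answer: $\frac{12599371}{21609} \approx 583.06$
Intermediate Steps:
$D{\left(P,x \right)} = 2 P$
$T = 585$ ($T = 13 \cdot 45 = 585$)
$F{\left(X \right)} = -2 + X^{2} - 9 X$ ($F{\left(X \right)} = -2 + \left(\left(X^{2} + 2 \left(-5\right) X\right) + X\right) = -2 + \left(\left(X^{2} - 10 X\right) + X\right) = -2 + \left(X^{2} - 9 X\right) = -2 + X^{2} - 9 X$)
$F{\left(\frac{1}{-147} \right)} + T = \left(-2 + \left(\frac{1}{-147}\right)^{2} - \frac{9}{-147}\right) + 585 = \left(-2 + \left(- \frac{1}{147}\right)^{2} - - \frac{3}{49}\right) + 585 = \left(-2 + \frac{1}{21609} + \frac{3}{49}\right) + 585 = - \frac{41894}{21609} + 585 = \frac{12599371}{21609}$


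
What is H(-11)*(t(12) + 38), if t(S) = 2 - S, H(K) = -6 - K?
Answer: 140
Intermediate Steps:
H(-11)*(t(12) + 38) = (-6 - 1*(-11))*((2 - 1*12) + 38) = (-6 + 11)*((2 - 12) + 38) = 5*(-10 + 38) = 5*28 = 140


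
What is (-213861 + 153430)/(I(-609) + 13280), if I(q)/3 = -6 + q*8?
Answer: 60431/1354 ≈ 44.631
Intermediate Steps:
I(q) = -18 + 24*q (I(q) = 3*(-6 + q*8) = 3*(-6 + 8*q) = -18 + 24*q)
(-213861 + 153430)/(I(-609) + 13280) = (-213861 + 153430)/((-18 + 24*(-609)) + 13280) = -60431/((-18 - 14616) + 13280) = -60431/(-14634 + 13280) = -60431/(-1354) = -60431*(-1/1354) = 60431/1354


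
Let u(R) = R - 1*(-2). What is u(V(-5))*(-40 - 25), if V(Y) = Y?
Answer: 195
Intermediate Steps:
u(R) = 2 + R (u(R) = R + 2 = 2 + R)
u(V(-5))*(-40 - 25) = (2 - 5)*(-40 - 25) = -3*(-65) = 195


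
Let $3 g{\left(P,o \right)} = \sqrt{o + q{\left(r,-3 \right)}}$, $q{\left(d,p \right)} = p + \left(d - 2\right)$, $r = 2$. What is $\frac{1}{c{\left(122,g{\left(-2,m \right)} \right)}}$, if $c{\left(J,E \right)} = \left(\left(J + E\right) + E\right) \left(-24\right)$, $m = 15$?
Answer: $- \frac{61}{178544} + \frac{\sqrt{3}}{267816} \approx -0.00033519$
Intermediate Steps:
$q{\left(d,p \right)} = -2 + d + p$ ($q{\left(d,p \right)} = p + \left(-2 + d\right) = -2 + d + p$)
$g{\left(P,o \right)} = \frac{\sqrt{-3 + o}}{3}$ ($g{\left(P,o \right)} = \frac{\sqrt{o - 3}}{3} = \frac{\sqrt{-3 + o}}{3}$)
$c{\left(J,E \right)} = - 48 E - 24 J$ ($c{\left(J,E \right)} = \left(\left(E + J\right) + E\right) \left(-24\right) = \left(J + 2 E\right) \left(-24\right) = - 48 E - 24 J$)
$\frac{1}{c{\left(122,g{\left(-2,m \right)} \right)}} = \frac{1}{- 48 \frac{\sqrt{-3 + 15}}{3} - 2928} = \frac{1}{- 48 \frac{\sqrt{12}}{3} - 2928} = \frac{1}{- 48 \frac{2 \sqrt{3}}{3} - 2928} = \frac{1}{- 32 \sqrt{3} - 2928} = \frac{1}{-2928 - 32 \sqrt{3}}$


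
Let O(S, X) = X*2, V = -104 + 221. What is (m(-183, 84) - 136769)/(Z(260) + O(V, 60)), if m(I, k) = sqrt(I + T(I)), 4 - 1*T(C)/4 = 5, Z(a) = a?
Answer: -136769/380 + I*sqrt(187)/380 ≈ -359.92 + 0.035986*I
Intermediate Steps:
T(C) = -4 (T(C) = 16 - 4*5 = 16 - 20 = -4)
V = 117
m(I, k) = sqrt(-4 + I) (m(I, k) = sqrt(I - 4) = sqrt(-4 + I))
O(S, X) = 2*X
(m(-183, 84) - 136769)/(Z(260) + O(V, 60)) = (sqrt(-4 - 183) - 136769)/(260 + 2*60) = (sqrt(-187) - 136769)/(260 + 120) = (I*sqrt(187) - 136769)/380 = (-136769 + I*sqrt(187))*(1/380) = -136769/380 + I*sqrt(187)/380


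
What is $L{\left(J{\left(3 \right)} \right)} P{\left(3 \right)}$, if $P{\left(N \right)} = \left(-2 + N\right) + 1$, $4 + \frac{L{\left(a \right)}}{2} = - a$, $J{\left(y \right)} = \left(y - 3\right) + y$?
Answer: $-28$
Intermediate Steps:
$J{\left(y \right)} = -3 + 2 y$ ($J{\left(y \right)} = \left(-3 + y\right) + y = -3 + 2 y$)
$L{\left(a \right)} = -8 - 2 a$ ($L{\left(a \right)} = -8 + 2 \left(- a\right) = -8 - 2 a$)
$P{\left(N \right)} = -1 + N$
$L{\left(J{\left(3 \right)} \right)} P{\left(3 \right)} = \left(-8 - 2 \left(-3 + 2 \cdot 3\right)\right) \left(-1 + 3\right) = \left(-8 - 2 \left(-3 + 6\right)\right) 2 = \left(-8 - 6\right) 2 = \left(-14\right) 2 = -28$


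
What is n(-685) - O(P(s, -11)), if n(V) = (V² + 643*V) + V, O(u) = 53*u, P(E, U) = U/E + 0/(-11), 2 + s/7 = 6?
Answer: 786963/28 ≈ 28106.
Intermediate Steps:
s = 28 (s = -14 + 7*6 = -14 + 42 = 28)
P(E, U) = U/E (P(E, U) = U/E + 0*(-1/11) = U/E + 0 = U/E)
n(V) = V² + 644*V
n(-685) - O(P(s, -11)) = -685*(644 - 685) - 53*(-11/28) = -685*(-41) - 53*(-11*1/28) = 28085 - 53*(-11)/28 = 28085 - 1*(-583/28) = 28085 + 583/28 = 786963/28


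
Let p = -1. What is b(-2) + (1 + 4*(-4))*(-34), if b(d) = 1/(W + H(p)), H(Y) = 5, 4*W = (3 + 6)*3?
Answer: 23974/47 ≈ 510.08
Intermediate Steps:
W = 27/4 (W = ((3 + 6)*3)/4 = (9*3)/4 = (¼)*27 = 27/4 ≈ 6.7500)
b(d) = 4/47 (b(d) = 1/(27/4 + 5) = 1/(47/4) = 4/47)
b(-2) + (1 + 4*(-4))*(-34) = 4/47 + (1 + 4*(-4))*(-34) = 4/47 + (1 - 16)*(-34) = 4/47 - 15*(-34) = 4/47 + 510 = 23974/47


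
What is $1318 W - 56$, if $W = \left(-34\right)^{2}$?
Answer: $1523552$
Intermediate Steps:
$W = 1156$
$1318 W - 56 = 1318 \cdot 1156 - 56 = 1523608 - 56 = 1523552$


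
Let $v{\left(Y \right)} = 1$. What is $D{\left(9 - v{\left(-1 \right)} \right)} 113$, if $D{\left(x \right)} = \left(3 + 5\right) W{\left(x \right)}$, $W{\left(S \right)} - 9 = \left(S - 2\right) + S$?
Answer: $20792$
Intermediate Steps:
$W{\left(S \right)} = 7 + 2 S$ ($W{\left(S \right)} = 9 + \left(\left(S - 2\right) + S\right) = 9 + \left(\left(-2 + S\right) + S\right) = 9 + \left(-2 + 2 S\right) = 7 + 2 S$)
$D{\left(x \right)} = 56 + 16 x$ ($D{\left(x \right)} = \left(3 + 5\right) \left(7 + 2 x\right) = 8 \left(7 + 2 x\right) = 56 + 16 x$)
$D{\left(9 - v{\left(-1 \right)} \right)} 113 = \left(56 + 16 \left(9 - 1\right)\right) 113 = \left(56 + 16 \cdot 8\right) 113 = \left(56 + 128\right) 113 = 184 \cdot 113 = 20792$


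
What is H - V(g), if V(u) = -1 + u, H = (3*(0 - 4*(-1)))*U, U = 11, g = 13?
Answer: 120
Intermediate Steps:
H = 132 (H = (3*(0 - 4*(-1)))*11 = (3*(0 + 4))*11 = (3*4)*11 = 12*11 = 132)
H - V(g) = 132 - (-1 + 13) = 132 - 1*12 = 132 - 12 = 120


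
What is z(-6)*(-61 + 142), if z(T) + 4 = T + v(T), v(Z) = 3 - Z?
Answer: -81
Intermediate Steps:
z(T) = -1 (z(T) = -4 + (T + (3 - T)) = -4 + 3 = -1)
z(-6)*(-61 + 142) = -(-61 + 142) = -1*81 = -81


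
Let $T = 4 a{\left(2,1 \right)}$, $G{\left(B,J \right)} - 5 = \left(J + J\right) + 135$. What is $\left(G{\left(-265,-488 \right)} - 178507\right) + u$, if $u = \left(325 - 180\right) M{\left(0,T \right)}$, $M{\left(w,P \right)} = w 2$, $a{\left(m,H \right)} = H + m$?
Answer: $-179343$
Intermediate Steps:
$G{\left(B,J \right)} = 140 + 2 J$ ($G{\left(B,J \right)} = 5 + \left(\left(J + J\right) + 135\right) = 5 + \left(2 J + 135\right) = 5 + \left(135 + 2 J\right) = 140 + 2 J$)
$T = 12$ ($T = 4 \left(1 + 2\right) = 4 \cdot 3 = 12$)
$M{\left(w,P \right)} = 2 w$
$u = 0$ ($u = \left(325 - 180\right) 2 \cdot 0 = 145 \cdot 0 = 0$)
$\left(G{\left(-265,-488 \right)} - 178507\right) + u = \left(\left(140 + 2 \left(-488\right)\right) - 178507\right) + 0 = \left(\left(140 - 976\right) - 178507\right) + 0 = \left(-836 - 178507\right) + 0 = -179343 + 0 = -179343$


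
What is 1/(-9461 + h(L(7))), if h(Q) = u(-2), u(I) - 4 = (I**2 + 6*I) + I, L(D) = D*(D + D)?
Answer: -1/9467 ≈ -0.00010563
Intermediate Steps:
L(D) = 2*D**2 (L(D) = D*(2*D) = 2*D**2)
u(I) = 4 + I**2 + 7*I (u(I) = 4 + ((I**2 + 6*I) + I) = 4 + (I**2 + 7*I) = 4 + I**2 + 7*I)
h(Q) = -6 (h(Q) = 4 + (-2)**2 + 7*(-2) = 4 + 4 - 14 = -6)
1/(-9461 + h(L(7))) = 1/(-9461 - 6) = 1/(-9467) = -1/9467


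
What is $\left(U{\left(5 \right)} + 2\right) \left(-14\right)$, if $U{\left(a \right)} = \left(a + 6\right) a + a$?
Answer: $-868$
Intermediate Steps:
$U{\left(a \right)} = a + a \left(6 + a\right)$ ($U{\left(a \right)} = \left(6 + a\right) a + a = a \left(6 + a\right) + a = a + a \left(6 + a\right)$)
$\left(U{\left(5 \right)} + 2\right) \left(-14\right) = \left(5 \left(7 + 5\right) + 2\right) \left(-14\right) = \left(5 \cdot 12 + 2\right) \left(-14\right) = \left(60 + 2\right) \left(-14\right) = 62 \left(-14\right) = -868$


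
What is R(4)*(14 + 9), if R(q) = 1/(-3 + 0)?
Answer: -23/3 ≈ -7.6667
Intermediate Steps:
R(q) = -⅓ (R(q) = 1/(-3) = -⅓)
R(4)*(14 + 9) = -(14 + 9)/3 = -⅓*23 = -23/3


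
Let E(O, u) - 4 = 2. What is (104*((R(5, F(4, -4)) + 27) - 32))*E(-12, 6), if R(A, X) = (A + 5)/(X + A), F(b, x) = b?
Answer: -7280/3 ≈ -2426.7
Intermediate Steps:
E(O, u) = 6 (E(O, u) = 4 + 2 = 6)
R(A, X) = (5 + A)/(A + X)
(104*((R(5, F(4, -4)) + 27) - 32))*E(-12, 6) = (104*(((5 + 5)/(5 + 4) + 27) - 32))*6 = (104*((10/9 + 27) - 32))*6 = (104*(253/9 - 32))*6 = (104*(-35/9))*6 = -3640/9*6 = -7280/3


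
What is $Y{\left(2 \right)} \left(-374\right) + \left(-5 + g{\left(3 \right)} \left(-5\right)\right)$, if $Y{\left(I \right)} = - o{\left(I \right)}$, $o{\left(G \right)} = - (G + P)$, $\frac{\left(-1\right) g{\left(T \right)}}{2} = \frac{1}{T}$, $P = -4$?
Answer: $\frac{2239}{3} \approx 746.33$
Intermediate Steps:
$g{\left(T \right)} = - \frac{2}{T}$
$o{\left(G \right)} = 4 - G$ ($o{\left(G \right)} = - (G - 4) = - (-4 + G) = 4 - G$)
$Y{\left(I \right)} = -4 + I$ ($Y{\left(I \right)} = - (4 - I) = -4 + I$)
$Y{\left(2 \right)} \left(-374\right) + \left(-5 + g{\left(3 \right)} \left(-5\right)\right) = \left(-4 + 2\right) \left(-374\right) - \left(5 - - \frac{2}{3} \left(-5\right)\right) = \left(-2\right) \left(-374\right) - \left(5 - \left(-2\right) \frac{1}{3} \left(-5\right)\right) = 748 - \frac{5}{3} = \frac{2239}{3}$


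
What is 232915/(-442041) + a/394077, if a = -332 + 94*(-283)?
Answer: -34564125583/58066063719 ≈ -0.59525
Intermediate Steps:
a = -26934 (a = -332 - 26602 = -26934)
232915/(-442041) + a/394077 = 232915/(-442041) - 26934/394077 = 232915*(-1/442041) - 26934*1/394077 = -232915/442041 - 8978/131359 = -34564125583/58066063719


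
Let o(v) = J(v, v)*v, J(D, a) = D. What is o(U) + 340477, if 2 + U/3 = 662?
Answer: 4260877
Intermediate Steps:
U = 1980 (U = -6 + 3*662 = -6 + 1986 = 1980)
o(v) = v**2 (o(v) = v*v = v**2)
o(U) + 340477 = 1980**2 + 340477 = 3920400 + 340477 = 4260877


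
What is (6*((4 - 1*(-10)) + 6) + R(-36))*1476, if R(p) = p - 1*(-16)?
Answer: 147600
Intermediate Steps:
R(p) = 16 + p (R(p) = p + 16 = 16 + p)
(6*((4 - 1*(-10)) + 6) + R(-36))*1476 = (6*((4 - 1*(-10)) + 6) + (16 - 36))*1476 = (6*((4 + 10) + 6) - 20)*1476 = (6*(14 + 6) - 20)*1476 = (6*20 - 20)*1476 = (120 - 20)*1476 = 100*1476 = 147600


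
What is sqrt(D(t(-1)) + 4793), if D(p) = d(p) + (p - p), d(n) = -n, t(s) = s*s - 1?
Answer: sqrt(4793) ≈ 69.231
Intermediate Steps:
t(s) = -1 + s**2 (t(s) = s**2 - 1 = -1 + s**2)
D(p) = -p (D(p) = -p + (p - p) = -p + 0 = -p)
sqrt(D(t(-1)) + 4793) = sqrt(-(-1 + (-1)**2) + 4793) = sqrt(-(-1 + 1) + 4793) = sqrt(-1*0 + 4793) = sqrt(0 + 4793) = sqrt(4793)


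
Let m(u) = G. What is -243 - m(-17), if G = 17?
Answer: -260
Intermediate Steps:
m(u) = 17
-243 - m(-17) = -243 - 1*17 = -243 - 17 = -260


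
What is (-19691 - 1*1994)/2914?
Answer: -21685/2914 ≈ -7.4417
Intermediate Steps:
(-19691 - 1*1994)/2914 = (-19691 - 1994)*(1/2914) = -21685*1/2914 = -21685/2914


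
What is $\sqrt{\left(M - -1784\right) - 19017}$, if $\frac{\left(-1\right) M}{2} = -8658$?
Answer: $\sqrt{83} \approx 9.1104$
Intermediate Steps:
$M = 17316$ ($M = \left(-2\right) \left(-8658\right) = 17316$)
$\sqrt{\left(M - -1784\right) - 19017} = \sqrt{\left(17316 - -1784\right) - 19017} = \sqrt{\left(17316 + 1784\right) - 19017} = \sqrt{19100 - 19017} = \sqrt{83}$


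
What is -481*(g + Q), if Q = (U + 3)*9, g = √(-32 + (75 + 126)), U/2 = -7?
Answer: 41366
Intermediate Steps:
U = -14 (U = 2*(-7) = -14)
g = 13 (g = √(-32 + 201) = √169 = 13)
Q = -99 (Q = (-14 + 3)*9 = -11*9 = -99)
-481*(g + Q) = -481*(13 - 99) = -481*(-86) = 41366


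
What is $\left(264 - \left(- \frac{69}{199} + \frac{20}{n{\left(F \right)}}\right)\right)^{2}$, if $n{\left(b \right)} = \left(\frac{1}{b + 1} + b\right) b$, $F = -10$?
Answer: $\frac{22881613941729}{327935881} \approx 69775.0$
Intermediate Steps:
$n{\left(b \right)} = b \left(b + \frac{1}{1 + b}\right)$ ($n{\left(b \right)} = \left(\frac{1}{1 + b} + b\right) b = \left(b + \frac{1}{1 + b}\right) b = b \left(b + \frac{1}{1 + b}\right)$)
$\left(264 - \left(- \frac{69}{199} + \frac{20}{n{\left(F \right)}}\right)\right)^{2} = \left(264 - \left(- \frac{69}{199} + 20 \left(- \frac{1 - 10}{10 \left(1 - 10 + \left(-10\right)^{2}\right)}\right)\right)\right)^{2} = \left(264 - \left(- \frac{69}{199} + \frac{20}{\left(-10\right) \frac{1}{-9} \left(1 - 10 + 100\right)}\right)\right)^{2} = \left(264 + \left(\frac{69}{199} - \frac{20}{\left(-10\right) \left(- \frac{1}{9}\right) 91}\right)\right)^{2} = \left(264 + \left(\frac{69}{199} - \frac{20}{\frac{910}{9}}\right)\right)^{2} = \left(264 + \left(\frac{69}{199} - \frac{18}{91}\right)\right)^{2} = \left(264 + \frac{2697}{18109}\right)^{2} = \left(\frac{4783473}{18109}\right)^{2} = \frac{22881613941729}{327935881}$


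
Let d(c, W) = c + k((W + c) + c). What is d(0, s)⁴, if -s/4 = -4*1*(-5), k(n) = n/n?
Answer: 1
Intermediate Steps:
k(n) = 1
s = -80 (s = -4*(-4*1)*(-5) = -(-16)*(-5) = -4*20 = -80)
d(c, W) = 1 + c (d(c, W) = c + 1 = 1 + c)
d(0, s)⁴ = (1 + 0)⁴ = 1⁴ = 1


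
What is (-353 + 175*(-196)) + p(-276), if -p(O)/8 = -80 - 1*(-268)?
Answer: -36157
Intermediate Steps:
p(O) = -1504 (p(O) = -8*(-80 - 1*(-268)) = -8*(-80 + 268) = -8*188 = -1504)
(-353 + 175*(-196)) + p(-276) = (-353 + 175*(-196)) - 1504 = (-353 - 34300) - 1504 = -34653 - 1504 = -36157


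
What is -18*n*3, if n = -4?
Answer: 216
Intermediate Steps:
-18*n*3 = -18*(-4)*3 = 72*3 = 216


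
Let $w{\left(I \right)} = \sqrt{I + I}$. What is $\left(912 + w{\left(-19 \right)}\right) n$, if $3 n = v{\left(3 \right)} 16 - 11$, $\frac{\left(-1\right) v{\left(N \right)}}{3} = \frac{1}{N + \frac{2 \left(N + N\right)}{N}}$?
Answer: $- \frac{38000}{7} - \frac{125 i \sqrt{38}}{21} \approx -5428.6 - 36.693 i$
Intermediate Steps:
$v{\left(N \right)} = - \frac{3}{4 + N}$ ($v{\left(N \right)} = - \frac{3}{N + \frac{2 \left(N + N\right)}{N}} = - \frac{3}{N + \frac{2 \cdot 2 N}{N}} = - \frac{3}{N + \frac{4 N}{N}} = - \frac{3}{N + 4} = - \frac{3}{4 + N}$)
$n = - \frac{125}{21}$ ($n = \frac{- \frac{3}{4 + 3} \cdot 16 - 11}{3} = \frac{- \frac{3}{7} \cdot 16 - 11}{3} = \frac{\left(-3\right) \frac{1}{7} \cdot 16 - 11}{3} = \frac{\left(- \frac{3}{7}\right) 16 - 11}{3} = \frac{- \frac{48}{7} - 11}{3} = \frac{1}{3} \left(- \frac{125}{7}\right) = - \frac{125}{21} \approx -5.9524$)
$w{\left(I \right)} = \sqrt{2} \sqrt{I}$ ($w{\left(I \right)} = \sqrt{2 I} = \sqrt{2} \sqrt{I}$)
$\left(912 + w{\left(-19 \right)}\right) n = \left(912 + \sqrt{2} \sqrt{-19}\right) \left(- \frac{125}{21}\right) = \left(912 + \sqrt{2} i \sqrt{19}\right) \left(- \frac{125}{21}\right) = \left(912 + i \sqrt{38}\right) \left(- \frac{125}{21}\right) = - \frac{38000}{7} - \frac{125 i \sqrt{38}}{21}$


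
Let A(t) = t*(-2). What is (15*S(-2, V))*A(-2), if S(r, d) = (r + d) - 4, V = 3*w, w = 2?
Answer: 0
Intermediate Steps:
A(t) = -2*t
V = 6 (V = 3*2 = 6)
S(r, d) = -4 + d + r (S(r, d) = (d + r) - 4 = -4 + d + r)
(15*S(-2, V))*A(-2) = (15*(-4 + 6 - 2))*(-2*(-2)) = (15*0)*4 = 0*4 = 0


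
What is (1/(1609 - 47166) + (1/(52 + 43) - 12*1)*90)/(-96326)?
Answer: 934009633/83378148058 ≈ 0.011202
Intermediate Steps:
(1/(1609 - 47166) + (1/(52 + 43) - 12*1)*90)/(-96326) = (1/(-45557) + (1/95 - 12)*90)*(-1/96326) = (-1/45557 + (1/95 - 12)*90)*(-1/96326) = (-1/45557 - 1139/95*90)*(-1/96326) = (-1/45557 - 20502/19)*(-1/96326) = -934009633/865583*(-1/96326) = 934009633/83378148058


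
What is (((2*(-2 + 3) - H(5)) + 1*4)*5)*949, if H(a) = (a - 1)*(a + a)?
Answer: -161330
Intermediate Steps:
H(a) = 2*a*(-1 + a) (H(a) = (-1 + a)*(2*a) = 2*a*(-1 + a))
(((2*(-2 + 3) - H(5)) + 1*4)*5)*949 = (((2*(-2 + 3) - 2*5*(-1 + 5)) + 1*4)*5)*949 = (((2*1 - 2*5*4) + 4)*5)*949 = (((2 - 1*40) + 4)*5)*949 = (((2 - 40) + 4)*5)*949 = ((-38 + 4)*5)*949 = -34*5*949 = -170*949 = -161330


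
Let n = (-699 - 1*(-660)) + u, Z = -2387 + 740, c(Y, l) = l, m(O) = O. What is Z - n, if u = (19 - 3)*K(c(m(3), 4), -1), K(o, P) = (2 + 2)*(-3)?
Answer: -1416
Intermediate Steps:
K(o, P) = -12 (K(o, P) = 4*(-3) = -12)
Z = -1647
u = -192 (u = (19 - 3)*(-12) = 16*(-12) = -192)
n = -231 (n = (-699 - 1*(-660)) - 192 = (-699 + 660) - 192 = -39 - 192 = -231)
Z - n = -1647 - 1*(-231) = -1647 + 231 = -1416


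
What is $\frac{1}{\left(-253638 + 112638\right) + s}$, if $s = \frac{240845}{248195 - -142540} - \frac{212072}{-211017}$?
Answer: $- \frac{5496781833}{775037326030181} \approx -7.0923 \cdot 10^{-6}$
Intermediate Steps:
$s = \frac{8912422819}{5496781833}$ ($s = \frac{240845}{248195 + 142540} - - \frac{212072}{211017} = \frac{240845}{390735} + \frac{212072}{211017} = 240845 \cdot \frac{1}{390735} + \frac{212072}{211017} = \frac{48169}{78147} + \frac{212072}{211017} = \frac{8912422819}{5496781833} \approx 1.6214$)
$\frac{1}{\left(-253638 + 112638\right) + s} = \frac{1}{\left(-253638 + 112638\right) + \frac{8912422819}{5496781833}} = \frac{1}{-141000 + \frac{8912422819}{5496781833}} = \frac{1}{- \frac{775037326030181}{5496781833}} = - \frac{5496781833}{775037326030181}$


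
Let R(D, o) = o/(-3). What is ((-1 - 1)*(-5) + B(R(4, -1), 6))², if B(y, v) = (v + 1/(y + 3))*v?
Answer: 57121/25 ≈ 2284.8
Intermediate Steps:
R(D, o) = -o/3 (R(D, o) = o*(-⅓) = -o/3)
B(y, v) = v*(v + 1/(3 + y)) (B(y, v) = (v + 1/(3 + y))*v = v*(v + 1/(3 + y)))
((-1 - 1)*(-5) + B(R(4, -1), 6))² = ((-1 - 1)*(-5) + 6*(1 + 3*6 + 6*(-⅓*(-1)))/(3 - ⅓*(-1)))² = (-2*(-5) + 6*(1 + 18 + 6*(⅓))/(3 + ⅓))² = (10 + 6*(1 + 18 + 2)/(10/3))² = (10 + 6*(3/10)*21)² = (10 + 189/5)² = (239/5)² = 57121/25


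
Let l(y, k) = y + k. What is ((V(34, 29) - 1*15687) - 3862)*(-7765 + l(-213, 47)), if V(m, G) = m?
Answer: 154773465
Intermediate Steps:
l(y, k) = k + y
((V(34, 29) - 1*15687) - 3862)*(-7765 + l(-213, 47)) = ((34 - 1*15687) - 3862)*(-7765 + (47 - 213)) = ((34 - 15687) - 3862)*(-7765 - 166) = (-15653 - 3862)*(-7931) = -19515*(-7931) = 154773465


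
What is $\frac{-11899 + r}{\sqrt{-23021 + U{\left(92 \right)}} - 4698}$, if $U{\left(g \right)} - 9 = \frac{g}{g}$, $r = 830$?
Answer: $\frac{52002162}{22094215} + \frac{11069 i \sqrt{23011}}{22094215} \approx 2.3537 + 0.075997 i$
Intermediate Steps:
$U{\left(g \right)} = 10$ ($U{\left(g \right)} = 9 + \frac{g}{g} = 9 + 1 = 10$)
$\frac{-11899 + r}{\sqrt{-23021 + U{\left(92 \right)}} - 4698} = \frac{-11899 + 830}{\sqrt{-23021 + 10} - 4698} = - \frac{11069}{\sqrt{-23011} - 4698} = - \frac{11069}{i \sqrt{23011} - 4698} = - \frac{11069}{-4698 + i \sqrt{23011}}$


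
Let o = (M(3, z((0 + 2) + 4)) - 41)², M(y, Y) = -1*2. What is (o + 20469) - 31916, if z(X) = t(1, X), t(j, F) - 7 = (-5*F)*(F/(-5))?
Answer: -9598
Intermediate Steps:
t(j, F) = 7 + F² (t(j, F) = 7 + (-5*F)*(F/(-5)) = 7 + (-5*F)*(F*(-⅕)) = 7 + (-5*F)*(-F/5) = 7 + F²)
z(X) = 7 + X²
M(y, Y) = -2
o = 1849 (o = (-2 - 41)² = (-43)² = 1849)
(o + 20469) - 31916 = (1849 + 20469) - 31916 = 22318 - 31916 = -9598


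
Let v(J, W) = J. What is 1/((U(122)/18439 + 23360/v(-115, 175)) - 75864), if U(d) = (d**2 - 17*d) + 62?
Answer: -424097/32259545760 ≈ -1.3146e-5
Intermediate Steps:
U(d) = 62 + d**2 - 17*d
1/((U(122)/18439 + 23360/v(-115, 175)) - 75864) = 1/(((62 + 122**2 - 17*122)/18439 + 23360/(-115)) - 75864) = 1/(((62 + 14884 - 2074)*(1/18439) + 23360*(-1/115)) - 75864) = 1/((12872*(1/18439) - 4672/23) - 75864) = 1/((12872/18439 - 4672/23) - 75864) = 1/(-85850952/424097 - 75864) = 1/(-32259545760/424097) = -424097/32259545760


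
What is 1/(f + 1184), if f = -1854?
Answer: -1/670 ≈ -0.0014925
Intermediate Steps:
1/(f + 1184) = 1/(-1854 + 1184) = 1/(-670) = -1/670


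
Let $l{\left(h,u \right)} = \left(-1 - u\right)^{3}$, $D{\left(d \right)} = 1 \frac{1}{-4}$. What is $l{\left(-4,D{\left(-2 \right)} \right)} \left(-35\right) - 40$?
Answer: $- \frac{1615}{64} \approx -25.234$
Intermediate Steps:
$D{\left(d \right)} = - \frac{1}{4}$ ($D{\left(d \right)} = 1 \left(- \frac{1}{4}\right) = - \frac{1}{4}$)
$l{\left(-4,D{\left(-2 \right)} \right)} \left(-35\right) - 40 = - \left(1 - \frac{1}{4}\right)^{3} \left(-35\right) - 40 = - \left(\frac{3}{4}\right)^{3} \left(-35\right) - 40 = \left(-1\right) \frac{27}{64} \left(-35\right) - 40 = \left(- \frac{27}{64}\right) \left(-35\right) - 40 = \frac{945}{64} - 40 = - \frac{1615}{64}$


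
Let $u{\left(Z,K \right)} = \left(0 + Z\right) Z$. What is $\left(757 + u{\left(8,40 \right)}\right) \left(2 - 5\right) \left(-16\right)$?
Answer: $39408$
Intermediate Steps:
$u{\left(Z,K \right)} = Z^{2}$ ($u{\left(Z,K \right)} = Z Z = Z^{2}$)
$\left(757 + u{\left(8,40 \right)}\right) \left(2 - 5\right) \left(-16\right) = \left(757 + 8^{2}\right) \left(2 - 5\right) \left(-16\right) = \left(757 + 64\right) \left(\left(-3\right) \left(-16\right)\right) = 821 \cdot 48 = 39408$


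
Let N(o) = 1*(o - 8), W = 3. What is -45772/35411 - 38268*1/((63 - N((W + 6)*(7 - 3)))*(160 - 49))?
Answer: -510977456/45857245 ≈ -11.143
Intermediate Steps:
N(o) = -8 + o (N(o) = 1*(-8 + o) = -8 + o)
-45772/35411 - 38268*1/((63 - N((W + 6)*(7 - 3)))*(160 - 49)) = -45772/35411 - 38268*1/((63 - (-8 + (3 + 6)*(7 - 3)))*(160 - 49)) = -45772*1/35411 - 38268*1/(111*(63 - (-8 + 9*4))) = -45772/35411 - 38268*1/(111*(63 - (-8 + 36))) = -45772/35411 - 38268*1/(111*(63 - 1*28)) = -45772/35411 - 38268*1/(111*(63 - 28)) = -45772/35411 - 38268/(111*35) = -45772/35411 - 38268/3885 = -45772/35411 - 38268*1/3885 = -45772/35411 - 12756/1295 = -510977456/45857245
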